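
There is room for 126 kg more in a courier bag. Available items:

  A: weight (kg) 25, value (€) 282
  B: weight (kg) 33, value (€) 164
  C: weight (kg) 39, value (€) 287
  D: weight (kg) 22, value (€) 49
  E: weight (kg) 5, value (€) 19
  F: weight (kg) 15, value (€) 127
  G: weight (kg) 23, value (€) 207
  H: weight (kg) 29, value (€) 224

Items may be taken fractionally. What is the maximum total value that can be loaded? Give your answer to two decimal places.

1090.21

Greedy by value/weight ratio, highest first.
Ratios (sorted): A 11.28, G 9.00, F 8.47, H 7.72, C 7.36, B 4.97, E 3.80, D 2.23
take A (25 @ 282); take G (23 @ 207); take F (15 @ 127); take H (29 @ 224); take 34/39 of C → 250.21. Capacity used 126/126.
Total value = 1090.21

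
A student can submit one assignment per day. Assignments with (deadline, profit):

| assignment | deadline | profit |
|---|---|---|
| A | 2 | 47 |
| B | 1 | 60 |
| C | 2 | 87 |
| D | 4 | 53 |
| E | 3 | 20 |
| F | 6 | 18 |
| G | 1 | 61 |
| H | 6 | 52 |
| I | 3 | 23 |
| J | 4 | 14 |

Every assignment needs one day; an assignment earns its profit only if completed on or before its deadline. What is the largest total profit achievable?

294

Sort by profit descending; place each in the latest free slot ≤ its deadline.
By profit: C(d2,87), G(d1,61), B(d1,60), D(d4,53), H(d6,52), A(d2,47), I(d3,23), E(d3,20), F(d6,18), J(d4,14)
C→slot 2; G→slot 1; B skipped; D→slot 4; H→slot 6; A skipped; I→slot 3; E skipped; F→slot 5; J skipped.
Profit = 61 + 87 + 23 + 53 + 18 + 52 = 294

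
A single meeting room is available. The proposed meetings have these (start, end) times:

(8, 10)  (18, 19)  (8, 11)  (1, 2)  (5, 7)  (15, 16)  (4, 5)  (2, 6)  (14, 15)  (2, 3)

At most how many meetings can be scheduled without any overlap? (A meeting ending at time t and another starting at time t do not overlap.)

Sort by end time and greedily take each interval whose start is ≥ the last chosen end.
By end time: (1,2), (2,3), (4,5), (2,6), (5,7), (8,10), (8,11), (14,15), (15,16), (18,19).
Pick (1,2); next start ≥ 2 → (2,3); next start ≥ 3 → (4,5); next start ≥ 5 → (5,7); next start ≥ 7 → (8,10); next start ≥ 10 → (14,15); next start ≥ 15 → (15,16); next start ≥ 16 → (18,19).
Selected 8 meetings.

8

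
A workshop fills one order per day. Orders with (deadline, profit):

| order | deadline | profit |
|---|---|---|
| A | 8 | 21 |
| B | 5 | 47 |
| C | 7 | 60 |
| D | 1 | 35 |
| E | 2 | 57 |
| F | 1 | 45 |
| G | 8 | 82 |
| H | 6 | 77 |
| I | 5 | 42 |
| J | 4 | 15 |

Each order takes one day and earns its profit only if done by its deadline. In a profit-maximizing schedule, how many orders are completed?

By profit: G(d8,82), H(d6,77), C(d7,60), E(d2,57), B(d5,47), F(d1,45), I(d5,42), D(d1,35), A(d8,21), J(d4,15)
G→slot 8; H→slot 6; C→slot 7; E→slot 2; B→slot 5; F→slot 1; I→slot 4; D skipped; A→slot 3; J skipped.
8 of 10 scheduled.

8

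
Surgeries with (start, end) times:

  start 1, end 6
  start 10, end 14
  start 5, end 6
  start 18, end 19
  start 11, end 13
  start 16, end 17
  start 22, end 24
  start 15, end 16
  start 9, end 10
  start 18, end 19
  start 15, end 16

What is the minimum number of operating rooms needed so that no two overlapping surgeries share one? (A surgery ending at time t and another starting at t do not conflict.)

2

The answer is the maximum number of intervals overlapping at any instant.
starts: [1, 5, 9, 10, 11, 15, 15, 16, 18, 18, 22]
ends:   [6, 6, 10, 13, 14, 16, 16, 17, 19, 19, 24]
s1→1 s5→2  — peak 2.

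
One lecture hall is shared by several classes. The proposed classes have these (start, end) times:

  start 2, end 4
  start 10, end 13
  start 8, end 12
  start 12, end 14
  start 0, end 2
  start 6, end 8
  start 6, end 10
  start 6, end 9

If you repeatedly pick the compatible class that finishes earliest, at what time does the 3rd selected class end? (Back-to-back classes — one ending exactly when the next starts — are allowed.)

8

By end time: (0,2), (2,4), (6,8), (6,9), (6,10), (8,12), (10,13), (12,14).
Pick (0,2); next start ≥ 2 → (2,4); next start ≥ 4 → (6,8); next start ≥ 8 → (8,12); next start ≥ 12 → (12,14).
Selected: (0,2) (2,4) (6,8) (8,12) (12,14)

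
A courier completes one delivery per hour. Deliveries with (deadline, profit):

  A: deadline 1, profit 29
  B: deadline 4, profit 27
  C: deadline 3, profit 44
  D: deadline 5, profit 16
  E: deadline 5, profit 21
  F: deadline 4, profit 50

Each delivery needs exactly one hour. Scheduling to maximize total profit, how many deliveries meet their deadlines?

Take jobs in profit order; each goes to the latest open slot no later than its deadline.
Profit order: F=50 C=44 A=29 B=27 E=21 D=16
Assign: F→slot 4, C→slot 3, A→slot 1, B→slot 2, E→slot 5, D skipped.
Slots: [1:A] [2:B] [3:C] [4:F] [5:E]
5 of 6 scheduled.

5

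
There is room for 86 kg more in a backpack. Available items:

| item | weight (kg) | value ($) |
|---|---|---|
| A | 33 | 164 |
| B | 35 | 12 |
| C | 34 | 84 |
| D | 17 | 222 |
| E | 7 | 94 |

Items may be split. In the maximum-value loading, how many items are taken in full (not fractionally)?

3

Ratios (sorted): E 13.43, D 13.06, A 4.97, C 2.47, B 0.34
take E (7 @ 94); take D (17 @ 222); take A (33 @ 164); take 29/34 of C → 71.65. Capacity used 86/86.
3 item(s) taken whole; one partial (take 29/34 of C).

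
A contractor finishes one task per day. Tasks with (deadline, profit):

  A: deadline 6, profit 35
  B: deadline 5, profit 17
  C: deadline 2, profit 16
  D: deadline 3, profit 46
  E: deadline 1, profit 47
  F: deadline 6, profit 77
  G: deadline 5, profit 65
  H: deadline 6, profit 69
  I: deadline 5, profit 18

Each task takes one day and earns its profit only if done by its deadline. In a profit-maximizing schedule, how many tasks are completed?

6

By profit: F(d6,77), H(d6,69), G(d5,65), E(d1,47), D(d3,46), A(d6,35), I(d5,18), B(d5,17), C(d2,16)
F→slot 6; H→slot 5; G→slot 4; E→slot 1; D→slot 3; A→slot 2; I skipped; B skipped; C skipped.
6 of 9 scheduled.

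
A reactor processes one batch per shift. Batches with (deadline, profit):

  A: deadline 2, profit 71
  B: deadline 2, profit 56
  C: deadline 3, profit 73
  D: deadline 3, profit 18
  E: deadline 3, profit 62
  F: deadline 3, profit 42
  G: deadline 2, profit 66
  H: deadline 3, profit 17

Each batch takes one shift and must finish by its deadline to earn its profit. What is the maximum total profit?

210

Sort by profit descending; place each in the latest free slot ≤ its deadline.
Profit order: C=73 A=71 G=66 E=62 B=56 F=42 D=18 H=17
Assign: C→slot 3, A→slot 2, G→slot 1, E skipped, B skipped, F skipped, D skipped, H skipped.
Slots: [1:G] [2:A] [3:C]
Profit = 66 + 71 + 73 = 210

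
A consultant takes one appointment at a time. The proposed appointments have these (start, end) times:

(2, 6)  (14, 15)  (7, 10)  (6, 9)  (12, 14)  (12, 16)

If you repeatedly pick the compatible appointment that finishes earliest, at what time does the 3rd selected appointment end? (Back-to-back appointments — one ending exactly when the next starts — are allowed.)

Greedy by earliest finish: after sorting by end time, pick each interval compatible with the last pick.
Sorted by end: (2,6)  (6,9)  (7,10)  (12,14)  (14,15)  (12,16)
take (2,6); take (6,9); take (12,14); take (14,15); skip (12,16).
Selected: (2,6) (6,9) (12,14) (14,15)

14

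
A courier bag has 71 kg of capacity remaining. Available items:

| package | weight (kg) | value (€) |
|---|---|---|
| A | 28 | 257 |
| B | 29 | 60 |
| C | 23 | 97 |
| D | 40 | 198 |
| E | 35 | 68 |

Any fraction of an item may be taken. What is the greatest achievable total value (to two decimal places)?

Sort by value per unit weight and fill in that order.
Ratios (sorted): A 9.18, D 4.95, C 4.22, B 2.07, E 1.94
take A (28 @ 257); take D (40 @ 198); take 3/23 of C → 12.65. Capacity used 71/71.
Total value = 467.65

467.65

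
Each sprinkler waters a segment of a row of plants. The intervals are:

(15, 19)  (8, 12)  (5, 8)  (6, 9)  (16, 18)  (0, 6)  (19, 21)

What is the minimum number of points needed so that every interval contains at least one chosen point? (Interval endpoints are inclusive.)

4

By right end: [0,6]  [5,8]  [6,9]  [8,12]  [16,18]  [15,19]  [19,21]
[0,6] uncovered → point at 6; [8,12] uncovered → point at 12; [16,18] uncovered → point at 18; [19,21] uncovered → point at 21.
Points: 6, 12, 18, 21 (4 total).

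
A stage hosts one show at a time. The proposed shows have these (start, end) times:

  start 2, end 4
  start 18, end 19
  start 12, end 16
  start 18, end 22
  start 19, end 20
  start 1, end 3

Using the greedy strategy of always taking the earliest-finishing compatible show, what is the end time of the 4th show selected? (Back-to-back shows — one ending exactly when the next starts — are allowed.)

20

Sort by end time and greedily take each interval whose start is ≥ the last chosen end.
By end time: (1,3), (2,4), (12,16), (18,19), (19,20), (18,22).
Pick (1,3); next start ≥ 3 → (12,16); next start ≥ 16 → (18,19); next start ≥ 19 → (19,20).
Selected: (1,3) (12,16) (18,19) (19,20)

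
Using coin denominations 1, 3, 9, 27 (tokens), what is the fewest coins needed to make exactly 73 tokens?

5

Use the largest denomination that fits, subtract, and repeat.
73 − 2×27→19 − 2×9→1 − 1×1→0
Total coins = 2 + 2 + 1 = 5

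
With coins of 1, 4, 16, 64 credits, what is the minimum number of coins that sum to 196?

4

Greedy: take as many of the largest coin as possible, then repeat with the remainder.
196 = 3×64 + 1×4
Total coins = 3 + 1 = 4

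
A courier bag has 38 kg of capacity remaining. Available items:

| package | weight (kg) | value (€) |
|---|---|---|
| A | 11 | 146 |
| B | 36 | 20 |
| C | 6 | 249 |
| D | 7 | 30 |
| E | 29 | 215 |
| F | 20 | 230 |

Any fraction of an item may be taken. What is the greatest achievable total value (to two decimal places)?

632.41

Order: C (249/6=41.50) > A (146/11=13.27) > F (230/20=11.50) > E (215/29=7.41) > D (30/7=4.29) > B (20/36=0.56)
Fill: take C (6 @ 249) → take A (11 @ 146) → take F (20 @ 230) → take 1/29 of E → 7.41; 38/38 used.
Total value = 632.41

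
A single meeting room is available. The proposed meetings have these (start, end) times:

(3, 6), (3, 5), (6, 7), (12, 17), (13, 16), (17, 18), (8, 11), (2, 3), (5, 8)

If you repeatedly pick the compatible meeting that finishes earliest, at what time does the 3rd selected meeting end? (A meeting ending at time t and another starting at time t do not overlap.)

7

Order by finish time; keep every interval that doesn't clash with the previous kept one.
Sorted by end: (2,3)  (3,5)  (3,6)  (6,7)  (5,8)  (8,11)  (13,16)  (12,17)  (17,18)
take (2,3); take (3,5); take (6,7); skip (5,8); take (8,11); take (13,16); take (17,18).
Selected: (2,3) (3,5) (6,7) (8,11) (13,16) (17,18)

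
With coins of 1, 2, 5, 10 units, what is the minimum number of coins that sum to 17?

Greedy: take as many of the largest coin as possible, then repeat with the remainder.
17 − 1×10→7 − 1×5→2 − 1×2→0
Total coins = 1 + 1 + 1 = 3

3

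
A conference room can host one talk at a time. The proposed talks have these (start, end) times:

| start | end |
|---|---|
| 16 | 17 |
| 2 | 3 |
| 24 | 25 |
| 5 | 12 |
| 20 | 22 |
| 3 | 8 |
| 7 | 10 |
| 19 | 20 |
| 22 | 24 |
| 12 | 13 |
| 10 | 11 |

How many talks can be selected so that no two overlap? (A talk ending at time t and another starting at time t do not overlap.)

9

By end time: (2,3), (3,8), (7,10), (10,11), (5,12), (12,13), (16,17), (19,20), (20,22), (22,24), (24,25).
Pick (2,3); next start ≥ 3 → (3,8); next start ≥ 8 → (10,11); next start ≥ 11 → (12,13); next start ≥ 13 → (16,17); next start ≥ 17 → (19,20); next start ≥ 20 → (20,22); next start ≥ 22 → (22,24); next start ≥ 24 → (24,25).
Selected 9 talks.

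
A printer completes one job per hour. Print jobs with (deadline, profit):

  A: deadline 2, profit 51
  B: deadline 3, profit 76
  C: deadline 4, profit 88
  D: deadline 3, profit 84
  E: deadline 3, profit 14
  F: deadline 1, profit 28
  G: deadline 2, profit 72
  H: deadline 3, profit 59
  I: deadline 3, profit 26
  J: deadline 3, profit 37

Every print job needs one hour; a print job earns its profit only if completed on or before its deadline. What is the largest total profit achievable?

320

By profit: C(d4,88), D(d3,84), B(d3,76), G(d2,72), H(d3,59), A(d2,51), J(d3,37), F(d1,28), I(d3,26), E(d3,14)
C→slot 4; D→slot 3; B→slot 2; G→slot 1; H skipped; A skipped; J skipped; F skipped; I skipped; E skipped.
Profit = 72 + 76 + 84 + 88 = 320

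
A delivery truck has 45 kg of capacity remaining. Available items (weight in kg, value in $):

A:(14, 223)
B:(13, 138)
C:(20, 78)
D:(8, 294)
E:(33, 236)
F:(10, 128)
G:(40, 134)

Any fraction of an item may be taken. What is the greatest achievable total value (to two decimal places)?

783.00

Ratios (sorted): D 36.75, A 15.93, F 12.80, B 10.62, E 7.15, C 3.90, G 3.35
take D (8 @ 294); take A (14 @ 223); take F (10 @ 128); take B (13 @ 138). Capacity used 45/45.
Total value = 783.00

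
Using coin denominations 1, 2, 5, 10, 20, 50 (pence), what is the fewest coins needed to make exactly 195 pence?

Use the largest denomination that fits, subtract, and repeat.
195 − 3×50→45 − 2×20→5 − 1×5→0
Total coins = 3 + 2 + 1 = 6

6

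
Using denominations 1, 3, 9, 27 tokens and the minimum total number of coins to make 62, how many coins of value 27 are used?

2

62 − 2×27→8 − 2×3→2 − 2×1→0
Count of 27: 2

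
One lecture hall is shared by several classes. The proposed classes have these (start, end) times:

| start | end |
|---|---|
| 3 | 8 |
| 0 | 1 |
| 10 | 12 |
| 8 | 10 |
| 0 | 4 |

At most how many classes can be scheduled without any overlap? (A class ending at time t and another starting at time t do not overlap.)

Greedy by earliest finish: after sorting by end time, pick each interval compatible with the last pick.
Sorted by end: (0,1)  (0,4)  (3,8)  (8,10)  (10,12)
take (0,1); skip (0,4); take (3,8); take (8,10); take (10,12).
Selected 4 classes.

4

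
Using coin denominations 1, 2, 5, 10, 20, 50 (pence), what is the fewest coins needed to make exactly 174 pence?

6

174 − 3×50→24 − 1×20→4 − 2×2→0
Total coins = 3 + 1 + 2 = 6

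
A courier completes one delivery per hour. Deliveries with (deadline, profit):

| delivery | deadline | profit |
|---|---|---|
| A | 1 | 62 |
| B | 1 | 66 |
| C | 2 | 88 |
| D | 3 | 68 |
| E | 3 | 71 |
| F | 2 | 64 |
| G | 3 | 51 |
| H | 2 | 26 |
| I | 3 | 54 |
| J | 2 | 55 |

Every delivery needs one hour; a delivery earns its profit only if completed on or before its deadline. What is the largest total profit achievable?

227

Sort by profit descending; place each in the latest free slot ≤ its deadline.
Profit order: C=88 E=71 D=68 B=66 F=64 A=62 J=55 I=54 G=51 H=26
Assign: C→slot 2, E→slot 3, D→slot 1, B skipped, F skipped, A skipped, J skipped, I skipped, G skipped, H skipped.
Slots: [1:D] [2:C] [3:E]
Profit = 68 + 88 + 71 = 227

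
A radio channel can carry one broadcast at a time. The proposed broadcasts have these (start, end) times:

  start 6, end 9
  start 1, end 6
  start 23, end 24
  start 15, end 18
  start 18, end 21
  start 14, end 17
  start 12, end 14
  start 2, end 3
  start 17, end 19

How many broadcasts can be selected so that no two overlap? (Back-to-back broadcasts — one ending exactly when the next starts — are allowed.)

By end time: (2,3), (1,6), (6,9), (12,14), (14,17), (15,18), (17,19), (18,21), (23,24).
Pick (2,3); next start ≥ 3 → (6,9); next start ≥ 9 → (12,14); next start ≥ 14 → (14,17); next start ≥ 17 → (17,19); next start ≥ 19 → (23,24).
Selected 6 broadcasts.

6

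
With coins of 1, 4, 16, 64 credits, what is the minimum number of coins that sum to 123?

Use the largest denomination that fits, subtract, and repeat.
123 − 1×64→59 − 3×16→11 − 2×4→3 − 3×1→0
Total coins = 1 + 3 + 2 + 3 = 9

9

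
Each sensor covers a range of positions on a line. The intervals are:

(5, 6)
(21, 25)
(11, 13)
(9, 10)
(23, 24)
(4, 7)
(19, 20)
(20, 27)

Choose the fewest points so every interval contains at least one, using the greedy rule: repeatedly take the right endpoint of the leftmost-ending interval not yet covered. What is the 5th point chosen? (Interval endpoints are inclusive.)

24

Sort by right endpoint; whenever an interval is uncovered, place a point at its right end.
Sorted: [5,6] [4,7] [9,10] [11,13] [19,20] [23,24] [21,25] [20,27]
{[5,6],[4,7]} hit by 6; {[9,10]} hit by 10; {[11,13]} hit by 13; {[19,20]} hit by 20; {[23,24],[21,25],[20,27]} hit by 24.
Points: 6, 10, 13, 20, 24 (5 total).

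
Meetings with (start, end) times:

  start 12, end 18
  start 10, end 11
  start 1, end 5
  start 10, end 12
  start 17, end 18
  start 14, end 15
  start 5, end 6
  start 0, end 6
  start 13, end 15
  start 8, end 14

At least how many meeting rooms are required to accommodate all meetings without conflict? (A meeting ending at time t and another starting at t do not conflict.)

3

The answer is the maximum number of intervals overlapping at any instant.
starts: [0, 1, 5, 8, 10, 10, 12, 13, 14, 17]
ends:   [5, 6, 6, 11, 12, 14, 15, 15, 18, 18]
s0→1 s1→2 e5→1 s5→2 e6→1 e6→0 s8→1 s10→2 s10→3  — peak 3.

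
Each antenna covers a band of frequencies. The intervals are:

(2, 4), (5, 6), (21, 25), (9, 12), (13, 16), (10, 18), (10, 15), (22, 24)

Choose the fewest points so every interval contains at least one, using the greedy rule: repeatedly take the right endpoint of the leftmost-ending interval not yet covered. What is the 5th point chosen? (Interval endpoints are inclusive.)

24

By right end: [2,4]  [5,6]  [9,12]  [10,15]  [13,16]  [10,18]  [22,24]  [21,25]
[2,4] uncovered → point at 4; [5,6] uncovered → point at 6; [9,12] uncovered → point at 12; [13,16] uncovered → point at 16; [22,24] uncovered → point at 24.
Points: 4, 6, 12, 16, 24 (5 total).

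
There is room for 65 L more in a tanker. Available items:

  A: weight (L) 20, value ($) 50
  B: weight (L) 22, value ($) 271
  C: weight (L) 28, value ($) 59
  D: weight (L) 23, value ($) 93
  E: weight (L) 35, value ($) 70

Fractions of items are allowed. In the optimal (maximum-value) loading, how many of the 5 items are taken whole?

3

Order: B (271/22=12.32) > D (93/23=4.04) > A (50/20=2.50) > C (59/28=2.11) > E (70/35=2.00)
Fill: take B (22 @ 271) → take D (23 @ 93) → take A (20 @ 50); 65/65 used.
3 item(s) taken whole.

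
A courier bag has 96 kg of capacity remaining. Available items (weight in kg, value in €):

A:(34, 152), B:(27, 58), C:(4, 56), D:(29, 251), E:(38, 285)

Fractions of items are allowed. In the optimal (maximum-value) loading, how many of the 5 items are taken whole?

Greedy by value/weight ratio, highest first.
Ratios (sorted): C 14.00, D 8.66, E 7.50, A 4.47, B 2.15
take C (4 @ 56); take D (29 @ 251); take E (38 @ 285); take 25/34 of A → 111.76. Capacity used 96/96.
3 item(s) taken whole; one partial (take 25/34 of A).

3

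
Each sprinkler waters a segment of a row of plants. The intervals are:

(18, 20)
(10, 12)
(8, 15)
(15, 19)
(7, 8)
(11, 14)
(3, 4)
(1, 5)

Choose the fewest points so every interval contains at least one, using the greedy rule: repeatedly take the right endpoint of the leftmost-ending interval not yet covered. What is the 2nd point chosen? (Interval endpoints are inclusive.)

Sort by right endpoint; whenever an interval is uncovered, place a point at its right end.
By right end: [3,4]  [1,5]  [7,8]  [10,12]  [11,14]  [8,15]  [15,19]  [18,20]
[3,4] uncovered → point at 4; [7,8] uncovered → point at 8; [10,12] uncovered → point at 12; [15,19] uncovered → point at 19.
Points: 4, 8, 12, 19 (4 total).

8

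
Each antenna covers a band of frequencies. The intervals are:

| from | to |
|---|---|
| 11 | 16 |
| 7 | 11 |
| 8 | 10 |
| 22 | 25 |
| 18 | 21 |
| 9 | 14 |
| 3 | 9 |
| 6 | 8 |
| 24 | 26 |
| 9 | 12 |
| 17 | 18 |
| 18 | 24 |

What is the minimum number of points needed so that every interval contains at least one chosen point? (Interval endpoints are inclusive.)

4

Sorted: [6,8] [3,9] [8,10] [7,11] [9,12] [9,14] [11,16] [17,18] [18,21] [18,24] [22,25] [24,26]
{[6,8],[3,9],[8,10],[7,11]} hit by 8; {[9,12],[9,14],[11,16]} hit by 12; {[17,18],[18,21],[18,24]} hit by 18; {[22,25],[24,26]} hit by 25.
Points: 8, 12, 18, 25 (4 total).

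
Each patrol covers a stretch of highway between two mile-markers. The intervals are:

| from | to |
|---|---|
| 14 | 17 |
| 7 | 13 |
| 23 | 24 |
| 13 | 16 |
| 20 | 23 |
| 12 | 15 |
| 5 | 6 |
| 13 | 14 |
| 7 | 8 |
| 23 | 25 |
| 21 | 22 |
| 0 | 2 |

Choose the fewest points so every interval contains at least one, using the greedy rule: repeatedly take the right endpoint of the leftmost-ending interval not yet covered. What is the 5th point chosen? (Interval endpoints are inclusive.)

Process intervals by earliest right end; each time one isn't hit yet, stab at its right endpoint.
By right end: [0,2]  [5,6]  [7,8]  [7,13]  [13,14]  [12,15]  [13,16]  [14,17]  [21,22]  [20,23]  [23,24]  [23,25]
[0,2] uncovered → point at 2; [5,6] uncovered → point at 6; [7,8] uncovered → point at 8; [13,14] uncovered → point at 14; [21,22] uncovered → point at 22; [23,24] uncovered → point at 24.
Points: 2, 6, 8, 14, 22, 24 (6 total).

22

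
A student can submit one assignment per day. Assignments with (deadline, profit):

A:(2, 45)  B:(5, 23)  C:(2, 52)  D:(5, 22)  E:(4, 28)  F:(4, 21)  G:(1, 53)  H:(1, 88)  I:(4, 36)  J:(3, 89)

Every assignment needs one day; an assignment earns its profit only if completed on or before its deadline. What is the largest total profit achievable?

Sort by profit descending; place each in the latest free slot ≤ its deadline.
Profit order: J=89 H=88 G=53 C=52 A=45 I=36 E=28 B=23 D=22 F=21
Assign: J→slot 3, H→slot 1, G skipped, C→slot 2, A skipped, I→slot 4, E skipped, B→slot 5, D skipped, F skipped.
Slots: [1:H] [2:C] [3:J] [4:I] [5:B]
Profit = 88 + 52 + 89 + 36 + 23 = 288

288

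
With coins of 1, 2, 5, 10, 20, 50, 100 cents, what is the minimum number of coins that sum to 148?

6

Greedy: take as many of the largest coin as possible, then repeat with the remainder.
148 − 1×100→48 − 2×20→8 − 1×5→3 − 1×2→1 − 1×1→0
Total coins = 1 + 2 + 1 + 1 + 1 = 6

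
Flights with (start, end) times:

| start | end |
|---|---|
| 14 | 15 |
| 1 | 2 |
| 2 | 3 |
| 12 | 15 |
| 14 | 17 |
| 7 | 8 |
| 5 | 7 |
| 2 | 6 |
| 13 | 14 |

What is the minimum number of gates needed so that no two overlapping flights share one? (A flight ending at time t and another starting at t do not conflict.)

starts: [1, 2, 2, 5, 7, 12, 13, 14, 14]
ends:   [2, 3, 6, 7, 8, 14, 15, 15, 17]
s1→1 e2→0 s2→1 s2→2 e3→1 s5→2 e6→1 e7→0 s7→1 e8→0 s12→1 s13→2 e14→1 s14→2 s14→3  — peak 3.

3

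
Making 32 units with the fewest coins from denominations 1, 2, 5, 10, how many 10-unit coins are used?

Use the largest denomination that fits, subtract, and repeat.
32 = 3×10 + 1×2
Count of 10: 3

3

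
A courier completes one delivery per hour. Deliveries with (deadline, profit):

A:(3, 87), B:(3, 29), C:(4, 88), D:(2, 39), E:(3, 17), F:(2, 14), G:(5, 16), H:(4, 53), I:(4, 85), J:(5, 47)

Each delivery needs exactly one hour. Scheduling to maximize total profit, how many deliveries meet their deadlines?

5

Take jobs in profit order; each goes to the latest open slot no later than its deadline.
By profit: C(d4,88), A(d3,87), I(d4,85), H(d4,53), J(d5,47), D(d2,39), B(d3,29), E(d3,17), G(d5,16), F(d2,14)
C→slot 4; A→slot 3; I→slot 2; H→slot 1; J→slot 5; D skipped; B skipped; E skipped; G skipped; F skipped.
5 of 10 scheduled.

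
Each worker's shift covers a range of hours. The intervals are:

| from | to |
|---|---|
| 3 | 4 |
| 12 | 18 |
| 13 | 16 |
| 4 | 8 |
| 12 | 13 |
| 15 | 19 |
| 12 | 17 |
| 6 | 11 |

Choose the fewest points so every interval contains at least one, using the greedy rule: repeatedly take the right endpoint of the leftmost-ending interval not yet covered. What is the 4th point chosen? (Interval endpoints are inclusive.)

Process intervals by earliest right end; each time one isn't hit yet, stab at its right endpoint.
By right end: [3,4]  [4,8]  [6,11]  [12,13]  [13,16]  [12,17]  [12,18]  [15,19]
[3,4] uncovered → point at 4; [6,11] uncovered → point at 11; [12,13] uncovered → point at 13; [15,19] uncovered → point at 19.
Points: 4, 11, 13, 19 (4 total).

19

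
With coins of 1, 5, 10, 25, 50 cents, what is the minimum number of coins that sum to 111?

111 = 2×50 + 1×10 + 1×1
Total coins = 2 + 1 + 1 = 4

4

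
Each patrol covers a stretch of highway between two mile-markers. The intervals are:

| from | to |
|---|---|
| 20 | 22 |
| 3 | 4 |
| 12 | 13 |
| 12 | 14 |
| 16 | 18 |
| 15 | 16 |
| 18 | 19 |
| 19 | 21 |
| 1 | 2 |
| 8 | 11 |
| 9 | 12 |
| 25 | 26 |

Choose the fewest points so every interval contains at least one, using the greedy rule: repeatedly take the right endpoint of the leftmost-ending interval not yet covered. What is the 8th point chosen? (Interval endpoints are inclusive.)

Process intervals by earliest right end; each time one isn't hit yet, stab at its right endpoint.
Sorted: [1,2] [3,4] [8,11] [9,12] [12,13] [12,14] [15,16] [16,18] [18,19] [19,21] [20,22] [25,26]
{[1,2]} hit by 2; {[3,4]} hit by 4; {[8,11],[9,12]} hit by 11; {[12,13],[12,14]} hit by 13; {[15,16],[16,18]} hit by 16; {[18,19],[19,21]} hit by 19; {[20,22]} hit by 22; {[25,26]} hit by 26.
Points: 2, 4, 11, 13, 16, 19, 22, 26 (8 total).

26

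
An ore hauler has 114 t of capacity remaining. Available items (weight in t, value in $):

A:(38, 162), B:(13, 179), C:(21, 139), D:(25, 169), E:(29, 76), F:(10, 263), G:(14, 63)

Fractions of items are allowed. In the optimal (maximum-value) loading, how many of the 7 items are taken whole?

5

Ratios (sorted): F 26.30, B 13.77, D 6.76, C 6.62, G 4.50, A 4.26, E 2.62
take F (10 @ 263); take B (13 @ 179); take D (25 @ 169); take C (21 @ 139); take G (14 @ 63); take 31/38 of A → 132.16. Capacity used 114/114.
5 item(s) taken whole; one partial (take 31/38 of A).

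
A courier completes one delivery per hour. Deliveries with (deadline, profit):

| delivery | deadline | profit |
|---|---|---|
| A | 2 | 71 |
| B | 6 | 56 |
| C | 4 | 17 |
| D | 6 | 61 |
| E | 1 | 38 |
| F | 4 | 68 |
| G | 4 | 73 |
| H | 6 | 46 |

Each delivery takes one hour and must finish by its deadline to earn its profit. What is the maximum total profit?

Take jobs in profit order; each goes to the latest open slot no later than its deadline.
By profit: G(d4,73), A(d2,71), F(d4,68), D(d6,61), B(d6,56), H(d6,46), E(d1,38), C(d4,17)
G→slot 4; A→slot 2; F→slot 3; D→slot 6; B→slot 5; H→slot 1; E skipped; C skipped.
Profit = 46 + 71 + 68 + 73 + 56 + 61 = 375

375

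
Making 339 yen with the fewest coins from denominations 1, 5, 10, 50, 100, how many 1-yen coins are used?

Greedy: take as many of the largest coin as possible, then repeat with the remainder.
339 − 3×100→39 − 3×10→9 − 1×5→4 − 4×1→0
Count of 1: 4

4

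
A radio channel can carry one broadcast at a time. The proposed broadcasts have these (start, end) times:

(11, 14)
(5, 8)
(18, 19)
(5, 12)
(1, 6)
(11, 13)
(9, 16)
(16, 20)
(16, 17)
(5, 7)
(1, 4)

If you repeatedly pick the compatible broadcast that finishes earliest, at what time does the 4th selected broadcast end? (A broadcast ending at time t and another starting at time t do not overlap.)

17

By end time: (1,4), (1,6), (5,7), (5,8), (5,12), (11,13), (11,14), (9,16), (16,17), (18,19), (16,20).
Pick (1,4); next start ≥ 4 → (5,7); next start ≥ 7 → (11,13); next start ≥ 13 → (16,17); next start ≥ 17 → (18,19).
Selected: (1,4) (5,7) (11,13) (16,17) (18,19)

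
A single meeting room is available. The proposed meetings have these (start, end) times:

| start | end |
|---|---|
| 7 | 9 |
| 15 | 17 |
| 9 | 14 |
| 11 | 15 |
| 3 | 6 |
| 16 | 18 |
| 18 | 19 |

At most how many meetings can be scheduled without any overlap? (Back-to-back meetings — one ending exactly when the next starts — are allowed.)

5

By end time: (3,6), (7,9), (9,14), (11,15), (15,17), (16,18), (18,19).
Pick (3,6); next start ≥ 6 → (7,9); next start ≥ 9 → (9,14); next start ≥ 14 → (15,17); next start ≥ 17 → (18,19).
Selected 5 meetings.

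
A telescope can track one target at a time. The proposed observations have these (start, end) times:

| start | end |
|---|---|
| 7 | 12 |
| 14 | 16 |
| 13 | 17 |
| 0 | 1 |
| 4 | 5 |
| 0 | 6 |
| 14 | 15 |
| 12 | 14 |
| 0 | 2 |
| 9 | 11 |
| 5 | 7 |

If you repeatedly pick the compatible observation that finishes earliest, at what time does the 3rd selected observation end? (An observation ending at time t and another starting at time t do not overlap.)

7

By end time: (0,1), (0,2), (4,5), (0,6), (5,7), (9,11), (7,12), (12,14), (14,15), (14,16), (13,17).
Pick (0,1); next start ≥ 1 → (4,5); next start ≥ 5 → (5,7); next start ≥ 7 → (9,11); next start ≥ 11 → (12,14); next start ≥ 14 → (14,15).
Selected: (0,1) (4,5) (5,7) (9,11) (12,14) (14,15)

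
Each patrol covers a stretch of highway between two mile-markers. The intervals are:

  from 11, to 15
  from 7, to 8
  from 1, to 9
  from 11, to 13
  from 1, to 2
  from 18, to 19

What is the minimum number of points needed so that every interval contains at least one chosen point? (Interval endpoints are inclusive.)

Sort by right endpoint; whenever an interval is uncovered, place a point at its right end.
Sorted: [1,2] [7,8] [1,9] [11,13] [11,15] [18,19]
{[1,2]} hit by 2; {[7,8],[1,9]} hit by 8; {[11,13],[11,15]} hit by 13; {[18,19]} hit by 19.
Points: 2, 8, 13, 19 (4 total).

4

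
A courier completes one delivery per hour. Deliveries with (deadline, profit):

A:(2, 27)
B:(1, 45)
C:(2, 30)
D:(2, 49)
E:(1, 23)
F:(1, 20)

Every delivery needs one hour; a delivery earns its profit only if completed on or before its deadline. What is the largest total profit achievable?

By profit: D(d2,49), B(d1,45), C(d2,30), A(d2,27), E(d1,23), F(d1,20)
D→slot 2; B→slot 1; C skipped; A skipped; E skipped; F skipped.
Profit = 45 + 49 = 94

94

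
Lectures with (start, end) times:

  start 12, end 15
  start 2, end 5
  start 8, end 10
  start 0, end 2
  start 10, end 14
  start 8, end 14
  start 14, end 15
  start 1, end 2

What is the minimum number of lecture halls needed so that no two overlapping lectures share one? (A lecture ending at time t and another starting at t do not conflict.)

3

The answer is the maximum number of intervals overlapping at any instant.
starts: [0, 1, 2, 8, 8, 10, 12, 14]
ends:   [2, 2, 5, 10, 14, 14, 15, 15]
s0→1 s1→2 e2→1 e2→0 s2→1 e5→0 s8→1 s8→2 e10→1 s10→2 s12→3  — peak 3.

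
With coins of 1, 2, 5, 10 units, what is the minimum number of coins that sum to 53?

7

Use the largest denomination that fits, subtract, and repeat.
53 − 5×10→3 − 1×2→1 − 1×1→0
Total coins = 5 + 1 + 1 = 7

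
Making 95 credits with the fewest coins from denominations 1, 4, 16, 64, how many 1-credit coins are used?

95 − 1×64→31 − 1×16→15 − 3×4→3 − 3×1→0
Count of 1: 3

3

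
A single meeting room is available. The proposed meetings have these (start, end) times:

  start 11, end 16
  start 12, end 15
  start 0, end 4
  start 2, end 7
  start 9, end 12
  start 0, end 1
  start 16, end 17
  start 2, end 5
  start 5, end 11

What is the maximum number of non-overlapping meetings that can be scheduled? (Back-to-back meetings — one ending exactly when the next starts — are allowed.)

Sort by end time and greedily take each interval whose start is ≥ the last chosen end.
By end time: (0,1), (0,4), (2,5), (2,7), (5,11), (9,12), (12,15), (11,16), (16,17).
Pick (0,1); next start ≥ 1 → (2,5); next start ≥ 5 → (5,11); next start ≥ 11 → (12,15); next start ≥ 15 → (16,17).
Selected 5 meetings.

5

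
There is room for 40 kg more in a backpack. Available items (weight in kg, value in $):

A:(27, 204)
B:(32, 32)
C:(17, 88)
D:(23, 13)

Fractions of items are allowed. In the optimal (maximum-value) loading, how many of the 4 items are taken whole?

1

Greedy by value/weight ratio, highest first.
Order: A (204/27=7.56) > C (88/17=5.18) > B (32/32=1.00) > D (13/23=0.57)
Fill: take A (27 @ 204) → take 13/17 of C → 67.29; 40/40 used.
1 item(s) taken whole; one partial (take 13/17 of C).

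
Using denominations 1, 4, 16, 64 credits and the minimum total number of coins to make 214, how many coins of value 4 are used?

1

Greedy: take as many of the largest coin as possible, then repeat with the remainder.
214 − 3×64→22 − 1×16→6 − 1×4→2 − 2×1→0
Count of 4: 1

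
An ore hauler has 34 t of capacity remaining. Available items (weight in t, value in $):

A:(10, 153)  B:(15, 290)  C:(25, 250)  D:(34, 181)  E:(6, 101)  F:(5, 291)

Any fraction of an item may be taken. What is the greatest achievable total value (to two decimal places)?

804.40

Order: F (291/5=58.20) > B (290/15=19.33) > E (101/6=16.83) > A (153/10=15.30) > C (250/25=10.00) > D (181/34=5.32)
Fill: take F (5 @ 291) → take B (15 @ 290) → take E (6 @ 101) → take 8/10 of A → 122.40; 34/34 used.
Total value = 804.40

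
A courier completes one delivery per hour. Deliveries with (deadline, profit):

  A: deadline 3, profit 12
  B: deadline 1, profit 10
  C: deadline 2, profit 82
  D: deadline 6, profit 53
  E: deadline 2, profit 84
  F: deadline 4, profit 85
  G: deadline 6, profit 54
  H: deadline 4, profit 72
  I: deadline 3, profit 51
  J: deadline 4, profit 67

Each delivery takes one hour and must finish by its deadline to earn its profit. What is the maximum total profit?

Take jobs in profit order; each goes to the latest open slot no later than its deadline.
By profit: F(d4,85), E(d2,84), C(d2,82), H(d4,72), J(d4,67), G(d6,54), D(d6,53), I(d3,51), A(d3,12), B(d1,10)
F→slot 4; E→slot 2; C→slot 1; H→slot 3; J skipped; G→slot 6; D→slot 5; I skipped; A skipped; B skipped.
Profit = 82 + 84 + 72 + 85 + 53 + 54 = 430

430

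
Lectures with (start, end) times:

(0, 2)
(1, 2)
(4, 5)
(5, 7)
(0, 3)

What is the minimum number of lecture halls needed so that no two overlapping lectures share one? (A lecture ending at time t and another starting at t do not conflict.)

The answer is the maximum number of intervals overlapping at any instant.
Events (time:±→running): 0:+→1 0:+→2 1:+→3 … peak 3.

3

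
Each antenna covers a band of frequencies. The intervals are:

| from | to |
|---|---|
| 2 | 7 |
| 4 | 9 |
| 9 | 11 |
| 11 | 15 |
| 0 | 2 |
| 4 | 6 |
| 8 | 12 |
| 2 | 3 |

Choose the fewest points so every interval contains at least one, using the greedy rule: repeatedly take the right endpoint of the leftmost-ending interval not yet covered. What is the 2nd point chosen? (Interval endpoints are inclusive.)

Sorted: [0,2] [2,3] [4,6] [2,7] [4,9] [9,11] [8,12] [11,15]
{[0,2],[2,3]} hit by 2; {[4,6],[2,7],[4,9]} hit by 6; {[9,11],[8,12],[11,15]} hit by 11.
Points: 2, 6, 11 (3 total).

6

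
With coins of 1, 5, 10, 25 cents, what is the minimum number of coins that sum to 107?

Use the largest denomination that fits, subtract, and repeat.
107 = 4×25 + 1×5 + 2×1
Total coins = 4 + 1 + 2 = 7

7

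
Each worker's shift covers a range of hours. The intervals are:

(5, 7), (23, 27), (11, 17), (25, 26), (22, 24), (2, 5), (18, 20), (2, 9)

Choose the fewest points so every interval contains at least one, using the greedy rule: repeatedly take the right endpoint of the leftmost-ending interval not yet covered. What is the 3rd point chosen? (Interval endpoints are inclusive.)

20

Sort by right endpoint; whenever an interval is uncovered, place a point at its right end.
By right end: [2,5]  [5,7]  [2,9]  [11,17]  [18,20]  [22,24]  [25,26]  [23,27]
[2,5] uncovered → point at 5; [11,17] uncovered → point at 17; [18,20] uncovered → point at 20; [22,24] uncovered → point at 24; [25,26] uncovered → point at 26.
Points: 5, 17, 20, 24, 26 (5 total).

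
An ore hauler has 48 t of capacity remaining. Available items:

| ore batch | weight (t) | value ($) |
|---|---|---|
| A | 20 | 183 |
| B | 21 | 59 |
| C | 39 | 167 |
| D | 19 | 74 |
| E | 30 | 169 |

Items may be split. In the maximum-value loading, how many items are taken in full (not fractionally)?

1

Sort by value per unit weight and fill in that order.
Ratios (sorted): A 9.15, E 5.63, C 4.28, D 3.89, B 2.81
take A (20 @ 183); take 28/30 of E → 157.73. Capacity used 48/48.
1 item(s) taken whole; one partial (take 28/30 of E).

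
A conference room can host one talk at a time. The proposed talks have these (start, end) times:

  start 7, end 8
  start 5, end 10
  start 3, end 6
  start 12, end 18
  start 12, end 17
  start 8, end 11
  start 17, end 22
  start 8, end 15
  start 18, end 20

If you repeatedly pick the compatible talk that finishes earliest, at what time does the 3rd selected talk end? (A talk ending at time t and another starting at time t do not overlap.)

11

By end time: (3,6), (7,8), (5,10), (8,11), (8,15), (12,17), (12,18), (18,20), (17,22).
Pick (3,6); next start ≥ 6 → (7,8); next start ≥ 8 → (8,11); next start ≥ 11 → (12,17); next start ≥ 17 → (18,20).
Selected: (3,6) (7,8) (8,11) (12,17) (18,20)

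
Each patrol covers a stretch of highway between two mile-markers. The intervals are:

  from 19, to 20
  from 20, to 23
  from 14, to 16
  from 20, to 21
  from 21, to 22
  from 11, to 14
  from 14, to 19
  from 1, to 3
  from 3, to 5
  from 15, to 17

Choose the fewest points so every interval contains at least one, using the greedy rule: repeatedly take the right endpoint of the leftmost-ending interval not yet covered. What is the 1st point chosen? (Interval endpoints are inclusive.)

3

Process intervals by earliest right end; each time one isn't hit yet, stab at its right endpoint.
By right end: [1,3]  [3,5]  [11,14]  [14,16]  [15,17]  [14,19]  [19,20]  [20,21]  [21,22]  [20,23]
[1,3] uncovered → point at 3; [11,14] uncovered → point at 14; [15,17] uncovered → point at 17; [19,20] uncovered → point at 20; [21,22] uncovered → point at 22.
Points: 3, 14, 17, 20, 22 (5 total).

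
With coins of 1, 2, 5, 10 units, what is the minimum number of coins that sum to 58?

58 = 5×10 + 1×5 + 1×2 + 1×1
Total coins = 5 + 1 + 1 + 1 = 8

8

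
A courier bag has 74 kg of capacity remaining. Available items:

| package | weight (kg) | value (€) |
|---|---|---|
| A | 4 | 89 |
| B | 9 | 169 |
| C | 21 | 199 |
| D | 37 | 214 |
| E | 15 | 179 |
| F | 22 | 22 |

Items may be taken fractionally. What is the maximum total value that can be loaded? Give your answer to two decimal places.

Greedy by value/weight ratio, highest first.
Ratios (sorted): A 22.25, B 18.78, E 11.93, C 9.48, D 5.78, F 1.00
take A (4 @ 89); take B (9 @ 169); take E (15 @ 179); take C (21 @ 199); take 25/37 of D → 144.59. Capacity used 74/74.
Total value = 780.59

780.59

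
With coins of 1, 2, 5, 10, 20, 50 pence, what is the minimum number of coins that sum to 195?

195 − 3×50→45 − 2×20→5 − 1×5→0
Total coins = 3 + 2 + 1 = 6

6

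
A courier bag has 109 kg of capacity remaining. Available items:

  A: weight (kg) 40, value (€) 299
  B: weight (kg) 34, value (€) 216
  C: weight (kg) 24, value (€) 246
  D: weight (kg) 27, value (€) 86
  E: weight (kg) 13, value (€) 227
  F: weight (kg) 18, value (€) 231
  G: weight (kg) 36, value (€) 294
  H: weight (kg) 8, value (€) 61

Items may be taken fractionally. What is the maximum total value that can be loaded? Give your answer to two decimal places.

1133.75

Greedy by value/weight ratio, highest first.
Order: E (227/13=17.46) > F (231/18=12.83) > C (246/24=10.25) > G (294/36=8.17) > H (61/8=7.62) > A (299/40=7.47) > B (216/34=6.35) > D (86/27=3.19)
Fill: take E (13 @ 227) → take F (18 @ 231) → take C (24 @ 246) → take G (36 @ 294) → take H (8 @ 61) → take 10/40 of A → 74.75; 109/109 used.
Total value = 1133.75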